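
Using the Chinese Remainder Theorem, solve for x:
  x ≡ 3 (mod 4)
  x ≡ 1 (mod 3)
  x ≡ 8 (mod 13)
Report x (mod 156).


Moduli 4, 3, 13 are pairwise coprime; by CRT there is a unique solution modulo M = 4 · 3 · 13 = 156.
Solve pairwise, accumulating the modulus:
  Start with x ≡ 3 (mod 4).
  Combine with x ≡ 1 (mod 3): since gcd(4, 3) = 1, we get a unique residue mod 12.
    Write x = 3 + 4·t and substitute into x ≡ 1 (mod 3): 4·t ≡ 1 − 3 = -2 (mod 3).
    Reduce coefficients mod 3: 1·t ≡ 1 (mod 3).
    So t ≡ 1 (mod 3).
    Then x = 3 + 4·1 = 7, valid modulo lcm(4, 3) = 12: x ≡ 7 (mod 12).
  Combine with x ≡ 8 (mod 13): since gcd(12, 13) = 1, we get a unique residue mod 156.
    Write x = 7 + 12·t and substitute into x ≡ 8 (mod 13): 12·t ≡ 8 − 7 = 1 (mod 13).
    The inverse of 12 mod 13 is 12 (since 12·12 = 144 = 11·13 + 1), so t ≡ 12·1 = 12 ≡ 12 (mod 13).
    Then x = 7 + 12·12 = 151, valid modulo lcm(12, 13) = 156: x ≡ 151 (mod 156).
Verify: 151 mod 4 = 3 ✓, 151 mod 3 = 1 ✓, 151 mod 13 = 8 ✓.

x ≡ 151 (mod 156).


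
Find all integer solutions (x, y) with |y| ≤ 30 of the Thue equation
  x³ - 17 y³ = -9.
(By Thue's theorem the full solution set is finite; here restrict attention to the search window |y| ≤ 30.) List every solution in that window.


The equation is x³ - 17y³ = -9. For fixed y, x³ = 17·y³ − 9, so a solution requires the RHS to be a perfect cube.
Strategy: iterate y from -30 to 30, compute RHS = 17·y³ − 9, and check whether it is a (positive or negative) perfect cube.
Check small values of y:
  y = 0: RHS = -9 is not a perfect cube.
  y = 1: RHS = 8 = (2)³ ⇒ x = 2 works.
  y = -1: RHS = -26 is not a perfect cube.
  y = 2: RHS = 127 is not a perfect cube.
  y = -2: RHS = -145 is not a perfect cube.
  y = 3: RHS = 450 is not a perfect cube.
  y = -3: RHS = -468 is not a perfect cube.
Continuing the search up to |y| = 30 finds no further solutions beyond those listed.
Collected solutions: (2, 1).

Solutions (with |y| ≤ 30): (2, 1).


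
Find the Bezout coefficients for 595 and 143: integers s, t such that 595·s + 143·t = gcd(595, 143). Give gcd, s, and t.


Euclidean algorithm on (595, 143) — divide until remainder is 0:
  595 = 4 · 143 + 23
  143 = 6 · 23 + 5
  23 = 4 · 5 + 3
  5 = 1 · 3 + 2
  3 = 1 · 2 + 1
  2 = 2 · 1 + 0
gcd(595, 143) = 1.
Track Bezout coefficients alongside the remainders: start with r₀ = 595 = a·1 + b·0 (s = 1, t = 0) and r₁ = 143 = a·0 + b·1 (s = 0, t = 1); each new remainder r_{k+1} = r_{k-1} − q_k·r_k inherits s_{k+1} = s_{k-1} − q_k·s_k, t_{k+1} = t_{k-1} − q_k·t_k, so r_k = a·s_k + b·t_k at every step:
  q = 4: r = 23, s = 1 − 4·0 = 1, t = 0 − 4·1 = -4  (check: 595·1 + 143·(-4) = 23)
  q = 6: r = 5, s = 0 − 6·1 = -6, t = 1 − 6·(-4) = 25  (check: 595·(-6) + 143·25 = 5)
  q = 4: r = 3, s = 1 − 4·(-6) = 25, t = -4 − 4·25 = -104  (check: 595·25 + 143·(-104) = 3)
  q = 1: r = 2, s = -6 − 1·25 = -31, t = 25 − 1·(-104) = 129  (check: 595·(-31) + 143·129 = 2)
  q = 1: r = 1, s = 25 − 1·(-31) = 56, t = -104 − 1·129 = -233  (check: 595·56 + 143·(-233) = 1)
The row with r = 1 (the gcd) gives the Bezout coefficients s = 56, t = -233.
Result: 595 · (56) + 143 · (-233) = 1.

gcd(595, 143) = 1; s = 56, t = -233 (check: 595·56 + 143·(-233) = 1).


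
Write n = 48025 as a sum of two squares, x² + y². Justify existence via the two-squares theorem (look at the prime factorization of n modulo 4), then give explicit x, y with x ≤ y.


Step 1: Factor n = 48025 = 5^2 · 17 · 113.
Step 2: Check the mod-4 condition on each prime factor: 5 ≡ 1 (mod 4), exponent 2; 17 ≡ 1 (mod 4), exponent 1; 113 ≡ 1 (mod 4), exponent 1.
All primes ≡ 3 (mod 4) appear to even exponent (or don't appear), so by the two-squares theorem n IS expressible as a sum of two squares.
Step 3: Build a representation. Group n = k² · m with k = 5 and m = 17 · 113 = 1921 (a product of primes ≡ 1 (mod 4)); a representation of m scales to one of n via (k·x)² + (k·y)² = k²(x² + y²). Each prime p ≡ 1 (mod 4) is itself a sum of two squares; find a² by testing p − a² for a perfect square:
  17: 17 − 1² = 16 = 4² ⇒ 17 = 1² + 4².
  113: 113 − 1² = 112, 113 − 2² = 109, 113 − 3² = 104, 113 − 4² = 97, 113 − 5² = 88, 113 − 6² = 77, 113 − 7² = 64 = 8² ⇒ 113 = 7² + 8².
  Combine using the Brahmagupta–Fibonacci identity (a² + b²)(c² + d²) = (ac − bd)² + (ad + bc)² = (ac + bd)² + (ad − bc)²:
  17 · 113 = 1921: from (1² + 4²)(7² + 8²), take (1·7 − 4·8, 1·8 + 4·7) = (7 − 32, 8 + 28) = (-25, 36); dropping signs (only squares matter) gives (25, 36); check 25² + 36² = 625 + 1296 = 1921 ✓.
  Scale by k = 5: (5·25, 5·36) = (125, 180).
Step 4: Order so x ≤ y and verify: 125² + 180² = 15625 + 32400 = 48025 = n. ✓

n = 48025 = 125² + 180² (one valid representation with x ≤ y).


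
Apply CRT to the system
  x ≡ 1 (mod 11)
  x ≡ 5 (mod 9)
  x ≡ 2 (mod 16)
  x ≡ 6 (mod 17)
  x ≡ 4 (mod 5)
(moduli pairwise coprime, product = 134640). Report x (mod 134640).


Product of moduli M = 11 · 9 · 16 · 17 · 5 = 134640.
Merge one congruence at a time:
  Start: x ≡ 1 (mod 11).
  Combine with x ≡ 5 (mod 9); new modulus lcm = 99.
    Write x = 1 + 11·t and substitute into x ≡ 5 (mod 9): 11·t ≡ 5 − 1 = 4 (mod 9).
    Reduce coefficients mod 9: 2·t ≡ 4 (mod 9).
    The inverse of 2 mod 9 is 5 (since 2·5 = 10 = 1·9 + 1), so t ≡ 5·4 = 20 ≡ 2 (mod 9).
    Then x = 1 + 11·2 = 23, valid modulo lcm(11, 9) = 99: x ≡ 23 (mod 99).
  Combine with x ≡ 2 (mod 16); new modulus lcm = 1584.
    Write x = 23 + 99·t and substitute into x ≡ 2 (mod 16): 99·t ≡ 2 − 23 = -21 (mod 16).
    Reduce coefficients mod 16: 3·t ≡ 11 (mod 16).
    The inverse of 3 mod 16 is 11 (since 3·11 = 33 = 2·16 + 1), so t ≡ 11·11 = 121 ≡ 9 (mod 16).
    Then x = 23 + 99·9 = 914, valid modulo lcm(99, 16) = 1584: x ≡ 914 (mod 1584).
  Combine with x ≡ 6 (mod 17); new modulus lcm = 26928.
    Write x = 914 + 1584·t and substitute into x ≡ 6 (mod 17): 1584·t ≡ 6 − 914 = -908 (mod 17).
    Reduce coefficients mod 17: 3·t ≡ 10 (mod 17).
    The inverse of 3 mod 17 is 6 (since 3·6 = 18 = 1·17 + 1), so t ≡ 6·10 = 60 ≡ 9 (mod 17).
    Then x = 914 + 1584·9 = 15170, valid modulo lcm(1584, 17) = 26928: x ≡ 15170 (mod 26928).
  Combine with x ≡ 4 (mod 5); new modulus lcm = 134640.
    Write x = 15170 + 26928·t and substitute into x ≡ 4 (mod 5): 26928·t ≡ 4 − 15170 = -15166 (mod 5).
    Reduce coefficients mod 5: 3·t ≡ 4 (mod 5).
    The inverse of 3 mod 5 is 2 (since 3·2 = 6 = 1·5 + 1), so t ≡ 2·4 = 8 ≡ 3 (mod 5).
    Then x = 15170 + 26928·3 = 95954, valid modulo lcm(26928, 5) = 134640: x ≡ 95954 (mod 134640).
Verify against each original: 95954 mod 11 = 1, 95954 mod 9 = 5, 95954 mod 16 = 2, 95954 mod 17 = 6, 95954 mod 5 = 4.

x ≡ 95954 (mod 134640).


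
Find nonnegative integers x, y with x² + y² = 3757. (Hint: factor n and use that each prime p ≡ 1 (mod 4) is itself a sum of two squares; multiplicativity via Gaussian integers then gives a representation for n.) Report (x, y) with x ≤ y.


Step 1: Factor n = 3757 = 13 · 17^2.
Step 2: Check the mod-4 condition on each prime factor: 13 ≡ 1 (mod 4), exponent 1; 17 ≡ 1 (mod 4), exponent 2.
All primes ≡ 3 (mod 4) appear to even exponent (or don't appear), so by the two-squares theorem n IS expressible as a sum of two squares.
Step 3: Build a representation. Here n = 13 · 17 · 17 is a product of primes ≡ 1 (mod 4). Each prime p ≡ 1 (mod 4) is itself a sum of two squares; find a² by testing p − a² for a perfect square:
  13: 13 − 1² = 12, 13 − 2² = 9 = 3² ⇒ 13 = 2² + 3².
  17: 17 − 1² = 16 = 4² ⇒ 17 = 1² + 4².
  Combine using the Brahmagupta–Fibonacci identity (a² + b²)(c² + d²) = (ac − bd)² + (ad + bc)² = (ac + bd)² + (ad − bc)²:
  13 · 17 = 221: from (2² + 3²)(1² + 4²), take (2·1 − 3·4, 2·4 + 3·1) = (2 − 12, 8 + 3) = (-10, 11); dropping signs (only squares matter) gives (10, 11); check 10² + 11² = 100 + 121 = 221 ✓.
  221 · 17 = 3757: from (10² + 11²)(1² + 4²), take (10·1 − 11·4, 10·4 + 11·1) = (10 − 44, 40 + 11) = (-34, 51); dropping signs (only squares matter) gives (34, 51); check 34² + 51² = 1156 + 2601 = 3757 ✓.
Step 4: Order so x ≤ y and verify: 34² + 51² = 1156 + 2601 = 3757 = n. ✓

n = 3757 = 34² + 51² (one valid representation with x ≤ y).


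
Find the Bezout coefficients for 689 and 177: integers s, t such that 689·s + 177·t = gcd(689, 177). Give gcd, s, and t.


Euclidean algorithm on (689, 177) — divide until remainder is 0:
  689 = 3 · 177 + 158
  177 = 1 · 158 + 19
  158 = 8 · 19 + 6
  19 = 3 · 6 + 1
  6 = 6 · 1 + 0
gcd(689, 177) = 1.
Track Bezout coefficients alongside the remainders: start with r₀ = 689 = a·1 + b·0 (s = 1, t = 0) and r₁ = 177 = a·0 + b·1 (s = 0, t = 1); each new remainder r_{k+1} = r_{k-1} − q_k·r_k inherits s_{k+1} = s_{k-1} − q_k·s_k, t_{k+1} = t_{k-1} − q_k·t_k, so r_k = a·s_k + b·t_k at every step:
  q = 3: r = 158, s = 1 − 3·0 = 1, t = 0 − 3·1 = -3  (check: 689·1 + 177·(-3) = 158)
  q = 1: r = 19, s = 0 − 1·1 = -1, t = 1 − 1·(-3) = 4  (check: 689·(-1) + 177·4 = 19)
  q = 8: r = 6, s = 1 − 8·(-1) = 9, t = -3 − 8·4 = -35  (check: 689·9 + 177·(-35) = 6)
  q = 3: r = 1, s = -1 − 3·9 = -28, t = 4 − 3·(-35) = 109  (check: 689·(-28) + 177·109 = 1)
The row with r = 1 (the gcd) gives the Bezout coefficients s = -28, t = 109.
Result: 689 · (-28) + 177 · (109) = 1.

gcd(689, 177) = 1; s = -28, t = 109 (check: 689·(-28) + 177·109 = 1).


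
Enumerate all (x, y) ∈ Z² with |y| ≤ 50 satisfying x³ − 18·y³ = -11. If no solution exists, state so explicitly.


The equation is x³ - 18y³ = -11. For fixed y, x³ = 18·y³ − 11, so a solution requires the RHS to be a perfect cube.
Strategy: iterate y from -50 to 50, compute RHS = 18·y³ − 11, and check whether it is a (positive or negative) perfect cube.
Check small values of y:
  y = 0: RHS = -11 is not a perfect cube.
  y = 1: RHS = 7 is not a perfect cube.
  y = -1: RHS = -29 is not a perfect cube.
  y = 2: RHS = 133 is not a perfect cube.
  y = -2: RHS = -155 is not a perfect cube.
  y = 3: RHS = 475 is not a perfect cube.
  y = -3: RHS = -497 is not a perfect cube.
Continuing the search up to |y| = 50 finds no solutions either.
No (x, y) in the scanned range satisfies the equation.

No integer solutions with |y| ≤ 50.


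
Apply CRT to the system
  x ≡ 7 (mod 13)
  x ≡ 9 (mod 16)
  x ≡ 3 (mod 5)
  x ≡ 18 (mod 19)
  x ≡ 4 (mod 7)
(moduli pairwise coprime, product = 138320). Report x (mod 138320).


Product of moduli M = 13 · 16 · 5 · 19 · 7 = 138320.
Merge one congruence at a time:
  Start: x ≡ 7 (mod 13).
  Combine with x ≡ 9 (mod 16); new modulus lcm = 208.
    Write x = 7 + 13·t and substitute into x ≡ 9 (mod 16): 13·t ≡ 9 − 7 = 2 (mod 16).
    The inverse of 13 mod 16 is 5 (since 13·5 = 65 = 4·16 + 1), so t ≡ 5·2 = 10 ≡ 10 (mod 16).
    Then x = 7 + 13·10 = 137, valid modulo lcm(13, 16) = 208: x ≡ 137 (mod 208).
  Combine with x ≡ 3 (mod 5); new modulus lcm = 1040.
    Write x = 137 + 208·t and substitute into x ≡ 3 (mod 5): 208·t ≡ 3 − 137 = -134 (mod 5).
    Reduce coefficients mod 5: 3·t ≡ 1 (mod 5).
    The inverse of 3 mod 5 is 2 (since 3·2 = 6 = 1·5 + 1), so t ≡ 2·1 = 2 ≡ 2 (mod 5).
    Then x = 137 + 208·2 = 553, valid modulo lcm(208, 5) = 1040: x ≡ 553 (mod 1040).
  Combine with x ≡ 18 (mod 19); new modulus lcm = 19760.
    Write x = 553 + 1040·t and substitute into x ≡ 18 (mod 19): 1040·t ≡ 18 − 553 = -535 (mod 19).
    Reduce coefficients mod 19: 14·t ≡ 16 (mod 19).
    The inverse of 14 mod 19 is 15 (since 14·15 = 210 = 11·19 + 1), so t ≡ 15·16 = 240 ≡ 12 (mod 19).
    Then x = 553 + 1040·12 = 13033, valid modulo lcm(1040, 19) = 19760: x ≡ 13033 (mod 19760).
  Combine with x ≡ 4 (mod 7); new modulus lcm = 138320.
    Write x = 13033 + 19760·t and substitute into x ≡ 4 (mod 7): 19760·t ≡ 4 − 13033 = -13029 (mod 7).
    Reduce coefficients mod 7: 6·t ≡ 5 (mod 7).
    The inverse of 6 mod 7 is 6 (since 6·6 = 36 = 5·7 + 1), so t ≡ 6·5 = 30 ≡ 2 (mod 7).
    Then x = 13033 + 19760·2 = 52553, valid modulo lcm(19760, 7) = 138320: x ≡ 52553 (mod 138320).
Verify against each original: 52553 mod 13 = 7, 52553 mod 16 = 9, 52553 mod 5 = 3, 52553 mod 19 = 18, 52553 mod 7 = 4.

x ≡ 52553 (mod 138320).


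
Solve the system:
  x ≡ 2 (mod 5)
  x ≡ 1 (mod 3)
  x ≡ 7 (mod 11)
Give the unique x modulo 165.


Moduli 5, 3, 11 are pairwise coprime; by CRT there is a unique solution modulo M = 5 · 3 · 11 = 165.
Solve pairwise, accumulating the modulus:
  Start with x ≡ 2 (mod 5).
  Combine with x ≡ 1 (mod 3): since gcd(5, 3) = 1, we get a unique residue mod 15.
    Write x = 2 + 5·t and substitute into x ≡ 1 (mod 3): 5·t ≡ 1 − 2 = -1 (mod 3).
    Reduce coefficients mod 3: 2·t ≡ 2 (mod 3).
    The inverse of 2 mod 3 is 2 (since 2·2 = 4 = 1·3 + 1), so t ≡ 2·2 = 4 ≡ 1 (mod 3).
    Then x = 2 + 5·1 = 7, valid modulo lcm(5, 3) = 15: x ≡ 7 (mod 15).
  Combine with x ≡ 7 (mod 11): since gcd(15, 11) = 1, we get a unique residue mod 165.
    Write x = 7 + 15·t and substitute into x ≡ 7 (mod 11): 15·t ≡ 7 − 7 = 0 (mod 11).
    Reduce coefficients mod 11: 4·t ≡ 0 (mod 11).
    The inverse of 4 mod 11 is 3 (since 4·3 = 12 = 1·11 + 1), so t ≡ 3·0 = 0 ≡ 0 (mod 11).
    Then x = 7 + 15·0 = 7, valid modulo lcm(15, 11) = 165: x ≡ 7 (mod 165).
Verify: 7 mod 5 = 2 ✓, 7 mod 3 = 1 ✓, 7 mod 11 = 7 ✓.

x ≡ 7 (mod 165).


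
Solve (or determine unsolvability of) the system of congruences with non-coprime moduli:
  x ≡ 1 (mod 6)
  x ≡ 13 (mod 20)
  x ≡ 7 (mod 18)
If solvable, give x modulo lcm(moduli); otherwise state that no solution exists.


Moduli 6, 20, 18 are not pairwise coprime, so CRT works modulo lcm(m_i) when all pairwise compatibility conditions hold.
Pairwise compatibility: gcd(m_i, m_j) must divide a_i - a_j for every pair.
Merge one congruence at a time:
  Start: x ≡ 1 (mod 6).
  Combine with x ≡ 13 (mod 20): gcd(6, 20) = 2; 13 - 1 = 12, which IS divisible by 2, so compatible.
    Write x = 1 + 6·t and substitute into x ≡ 13 (mod 20): 6·t ≡ 13 − 1 = 12 (mod 20).
    Divide the congruence (and modulus) by g = 2: 3·t ≡ 6 (mod 10).
    The inverse of 3 mod 10 is 7 (since 3·7 = 21 = 2·10 + 1), so t ≡ 7·6 = 42 ≡ 2 (mod 10).
    Then x = 1 + 6·2 = 13, valid modulo lcm(6, 20) = 60: x ≡ 13 (mod 60).
  Combine with x ≡ 7 (mod 18): gcd(60, 18) = 6; 7 - 13 = -6, which IS divisible by 6, so compatible.
    Write x = 13 + 60·t and substitute into x ≡ 7 (mod 18): 60·t ≡ 7 − 13 = -6 (mod 18).
    Divide the congruence (and modulus) by g = 6: 10·t ≡ -1 (mod 3).
    Reduce coefficients mod 3: 1·t ≡ 2 (mod 3).
    So t ≡ 2 (mod 3).
    Then x = 13 + 60·2 = 133, valid modulo lcm(60, 18) = 180: x ≡ 133 (mod 180).
Verify: 133 mod 6 = 1, 133 mod 20 = 13, 133 mod 18 = 7.

x ≡ 133 (mod 180).


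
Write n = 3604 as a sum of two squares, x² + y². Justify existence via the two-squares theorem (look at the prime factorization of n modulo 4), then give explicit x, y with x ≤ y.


Step 1: Factor n = 3604 = 2^2 · 17 · 53.
Step 2: Check the mod-4 condition on each prime factor: 2 = 2 (special); 17 ≡ 1 (mod 4), exponent 1; 53 ≡ 1 (mod 4), exponent 1.
All primes ≡ 3 (mod 4) appear to even exponent (or don't appear), so by the two-squares theorem n IS expressible as a sum of two squares.
Step 3: Build a representation. Group n = k² · m with k = 2 and m = 17 · 53 = 901 (a product of primes ≡ 1 (mod 4)); a representation of m scales to one of n via (k·x)² + (k·y)² = k²(x² + y²). Each prime p ≡ 1 (mod 4) is itself a sum of two squares; find a² by testing p − a² for a perfect square:
  17: 17 − 1² = 16 = 4² ⇒ 17 = 1² + 4².
  53: 53 − 1² = 52, 53 − 2² = 49 = 7² ⇒ 53 = 2² + 7².
  Combine using the Brahmagupta–Fibonacci identity (a² + b²)(c² + d²) = (ac − bd)² + (ad + bc)² = (ac + bd)² + (ad − bc)²:
  17 · 53 = 901: from (1² + 4²)(2² + 7²), take (1·2 − 4·7, 1·7 + 4·2) = (2 − 28, 7 + 8) = (-26, 15); dropping signs (only squares matter) gives (26, 15); check 26² + 15² = 676 + 225 = 901 ✓.
  Scale by k = 2: (2·26, 2·15) = (52, 30).
Step 4: Order so x ≤ y and verify: 30² + 52² = 900 + 2704 = 3604 = n. ✓

n = 3604 = 30² + 52² (one valid representation with x ≤ y).


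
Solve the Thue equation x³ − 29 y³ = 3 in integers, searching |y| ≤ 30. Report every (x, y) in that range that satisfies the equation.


The equation is x³ - 29y³ = 3. For fixed y, x³ = 29·y³ + 3, so a solution requires the RHS to be a perfect cube.
Strategy: iterate y from -30 to 30, compute RHS = 29·y³ + 3, and check whether it is a (positive or negative) perfect cube.
Check small values of y:
  y = 0: RHS = 3 is not a perfect cube.
  y = 1: RHS = 32 is not a perfect cube.
  y = -1: RHS = -26 is not a perfect cube.
  y = 2: RHS = 235 is not a perfect cube.
  y = -2: RHS = -229 is not a perfect cube.
  y = 3: RHS = 786 is not a perfect cube.
  y = -3: RHS = -780 is not a perfect cube.
Continuing the search up to |y| = 30 finds no solutions either.
No (x, y) in the scanned range satisfies the equation.

No integer solutions with |y| ≤ 30.


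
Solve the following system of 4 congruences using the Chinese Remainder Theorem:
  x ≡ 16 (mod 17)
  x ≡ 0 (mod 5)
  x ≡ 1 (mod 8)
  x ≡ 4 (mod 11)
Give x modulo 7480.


Product of moduli M = 17 · 5 · 8 · 11 = 7480.
Merge one congruence at a time:
  Start: x ≡ 16 (mod 17).
  Combine with x ≡ 0 (mod 5); new modulus lcm = 85.
    Write x = 16 + 17·t and substitute into x ≡ 0 (mod 5): 17·t ≡ 0 − 16 = -16 (mod 5).
    Reduce coefficients mod 5: 2·t ≡ 4 (mod 5).
    The inverse of 2 mod 5 is 3 (since 2·3 = 6 = 1·5 + 1), so t ≡ 3·4 = 12 ≡ 2 (mod 5).
    Then x = 16 + 17·2 = 50, valid modulo lcm(17, 5) = 85: x ≡ 50 (mod 85).
  Combine with x ≡ 1 (mod 8); new modulus lcm = 680.
    Write x = 50 + 85·t and substitute into x ≡ 1 (mod 8): 85·t ≡ 1 − 50 = -49 (mod 8).
    Reduce coefficients mod 8: 5·t ≡ 7 (mod 8).
    The inverse of 5 mod 8 is 5 (since 5·5 = 25 = 3·8 + 1), so t ≡ 5·7 = 35 ≡ 3 (mod 8).
    Then x = 50 + 85·3 = 305, valid modulo lcm(85, 8) = 680: x ≡ 305 (mod 680).
  Combine with x ≡ 4 (mod 11); new modulus lcm = 7480.
    Write x = 305 + 680·t and substitute into x ≡ 4 (mod 11): 680·t ≡ 4 − 305 = -301 (mod 11).
    Reduce coefficients mod 11: 9·t ≡ 7 (mod 11).
    The inverse of 9 mod 11 is 5 (since 9·5 = 45 = 4·11 + 1), so t ≡ 5·7 = 35 ≡ 2 (mod 11).
    Then x = 305 + 680·2 = 1665, valid modulo lcm(680, 11) = 7480: x ≡ 1665 (mod 7480).
Verify against each original: 1665 mod 17 = 16, 1665 mod 5 = 0, 1665 mod 8 = 1, 1665 mod 11 = 4.

x ≡ 1665 (mod 7480).


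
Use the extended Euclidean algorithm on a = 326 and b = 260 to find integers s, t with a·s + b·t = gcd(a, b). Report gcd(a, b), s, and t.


Euclidean algorithm on (326, 260) — divide until remainder is 0:
  326 = 1 · 260 + 66
  260 = 3 · 66 + 62
  66 = 1 · 62 + 4
  62 = 15 · 4 + 2
  4 = 2 · 2 + 0
gcd(326, 260) = 2.
Track Bezout coefficients alongside the remainders: start with r₀ = 326 = a·1 + b·0 (s = 1, t = 0) and r₁ = 260 = a·0 + b·1 (s = 0, t = 1); each new remainder r_{k+1} = r_{k-1} − q_k·r_k inherits s_{k+1} = s_{k-1} − q_k·s_k, t_{k+1} = t_{k-1} − q_k·t_k, so r_k = a·s_k + b·t_k at every step:
  q = 1: r = 66, s = 1 − 1·0 = 1, t = 0 − 1·1 = -1  (check: 326·1 + 260·(-1) = 66)
  q = 3: r = 62, s = 0 − 3·1 = -3, t = 1 − 3·(-1) = 4  (check: 326·(-3) + 260·4 = 62)
  q = 1: r = 4, s = 1 − 1·(-3) = 4, t = -1 − 1·4 = -5  (check: 326·4 + 260·(-5) = 4)
  q = 15: r = 2, s = -3 − 15·4 = -63, t = 4 − 15·(-5) = 79  (check: 326·(-63) + 260·79 = 2)
The row with r = 2 (the gcd) gives the Bezout coefficients s = -63, t = 79.
Result: 326 · (-63) + 260 · (79) = 2.

gcd(326, 260) = 2; s = -63, t = 79 (check: 326·(-63) + 260·79 = 2).


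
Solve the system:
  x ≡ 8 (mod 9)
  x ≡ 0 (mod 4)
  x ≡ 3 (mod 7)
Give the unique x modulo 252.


Moduli 9, 4, 7 are pairwise coprime; by CRT there is a unique solution modulo M = 9 · 4 · 7 = 252.
Solve pairwise, accumulating the modulus:
  Start with x ≡ 8 (mod 9).
  Combine with x ≡ 0 (mod 4): since gcd(9, 4) = 1, we get a unique residue mod 36.
    Write x = 8 + 9·t and substitute into x ≡ 0 (mod 4): 9·t ≡ 0 − 8 = -8 (mod 4).
    Reduce coefficients mod 4: 1·t ≡ 0 (mod 4).
    So t ≡ 0 (mod 4).
    Then x = 8 + 9·0 = 8, valid modulo lcm(9, 4) = 36: x ≡ 8 (mod 36).
  Combine with x ≡ 3 (mod 7): since gcd(36, 7) = 1, we get a unique residue mod 252.
    Write x = 8 + 36·t and substitute into x ≡ 3 (mod 7): 36·t ≡ 3 − 8 = -5 (mod 7).
    Reduce coefficients mod 7: 1·t ≡ 2 (mod 7).
    So t ≡ 2 (mod 7).
    Then x = 8 + 36·2 = 80, valid modulo lcm(36, 7) = 252: x ≡ 80 (mod 252).
Verify: 80 mod 9 = 8 ✓, 80 mod 4 = 0 ✓, 80 mod 7 = 3 ✓.

x ≡ 80 (mod 252).


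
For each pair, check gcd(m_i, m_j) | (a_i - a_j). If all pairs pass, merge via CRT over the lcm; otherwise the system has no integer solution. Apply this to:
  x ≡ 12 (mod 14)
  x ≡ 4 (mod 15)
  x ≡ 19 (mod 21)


Moduli 14, 15, 21 are not pairwise coprime, so CRT works modulo lcm(m_i) when all pairwise compatibility conditions hold.
Pairwise compatibility: gcd(m_i, m_j) must divide a_i - a_j for every pair.
Merge one congruence at a time:
  Start: x ≡ 12 (mod 14).
  Combine with x ≡ 4 (mod 15): gcd(14, 15) = 1; 4 - 12 = -8, which IS divisible by 1, so compatible.
    Write x = 12 + 14·t and substitute into x ≡ 4 (mod 15): 14·t ≡ 4 − 12 = -8 (mod 15).
    Reduce coefficients mod 15: 14·t ≡ 7 (mod 15).
    The inverse of 14 mod 15 is 14 (since 14·14 = 196 = 13·15 + 1), so t ≡ 14·7 = 98 ≡ 8 (mod 15).
    Then x = 12 + 14·8 = 124, valid modulo lcm(14, 15) = 210: x ≡ 124 (mod 210).
  Combine with x ≡ 19 (mod 21): gcd(210, 21) = 21; 19 - 124 = -105, which IS divisible by 21, so compatible.
    Write x = 124 + 210·t and substitute into x ≡ 19 (mod 21): 210·t ≡ 19 − 124 = -105 (mod 21).
    Divide the congruence (and modulus) by g = 21: 10·t ≡ -5 (mod 1).
    Modulo 1 every t works; take t = 0.
    Then x = 124 + 210·0 = 124, valid modulo lcm(210, 21) = 210: x ≡ 124 (mod 210).
Verify: 124 mod 14 = 12, 124 mod 15 = 4, 124 mod 21 = 19.

x ≡ 124 (mod 210).


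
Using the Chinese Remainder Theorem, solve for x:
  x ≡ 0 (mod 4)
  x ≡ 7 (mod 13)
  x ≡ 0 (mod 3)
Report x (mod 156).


Moduli 4, 13, 3 are pairwise coprime; by CRT there is a unique solution modulo M = 4 · 13 · 3 = 156.
Solve pairwise, accumulating the modulus:
  Start with x ≡ 0 (mod 4).
  Combine with x ≡ 7 (mod 13): since gcd(4, 13) = 1, we get a unique residue mod 52.
    Write x = 0 + 4·t and substitute into x ≡ 7 (mod 13): 4·t ≡ 7 − 0 = 7 (mod 13).
    The inverse of 4 mod 13 is 10 (since 4·10 = 40 = 3·13 + 1), so t ≡ 10·7 = 70 ≡ 5 (mod 13).
    Then x = 0 + 4·5 = 20, valid modulo lcm(4, 13) = 52: x ≡ 20 (mod 52).
  Combine with x ≡ 0 (mod 3): since gcd(52, 3) = 1, we get a unique residue mod 156.
    Write x = 20 + 52·t and substitute into x ≡ 0 (mod 3): 52·t ≡ 0 − 20 = -20 (mod 3).
    Reduce coefficients mod 3: 1·t ≡ 1 (mod 3).
    So t ≡ 1 (mod 3).
    Then x = 20 + 52·1 = 72, valid modulo lcm(52, 3) = 156: x ≡ 72 (mod 156).
Verify: 72 mod 4 = 0 ✓, 72 mod 13 = 7 ✓, 72 mod 3 = 0 ✓.

x ≡ 72 (mod 156).


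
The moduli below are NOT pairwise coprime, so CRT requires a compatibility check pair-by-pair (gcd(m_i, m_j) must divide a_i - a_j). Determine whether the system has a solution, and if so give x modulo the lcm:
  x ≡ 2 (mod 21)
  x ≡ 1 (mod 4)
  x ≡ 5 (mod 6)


Moduli 21, 4, 6 are not pairwise coprime, so CRT works modulo lcm(m_i) when all pairwise compatibility conditions hold.
Pairwise compatibility: gcd(m_i, m_j) must divide a_i - a_j for every pair.
Merge one congruence at a time:
  Start: x ≡ 2 (mod 21).
  Combine with x ≡ 1 (mod 4): gcd(21, 4) = 1; 1 - 2 = -1, which IS divisible by 1, so compatible.
    Write x = 2 + 21·t and substitute into x ≡ 1 (mod 4): 21·t ≡ 1 − 2 = -1 (mod 4).
    Reduce coefficients mod 4: 1·t ≡ 3 (mod 4).
    So t ≡ 3 (mod 4).
    Then x = 2 + 21·3 = 65, valid modulo lcm(21, 4) = 84: x ≡ 65 (mod 84).
  Combine with x ≡ 5 (mod 6): gcd(84, 6) = 6; 5 - 65 = -60, which IS divisible by 6, so compatible.
    Write x = 65 + 84·t and substitute into x ≡ 5 (mod 6): 84·t ≡ 5 − 65 = -60 (mod 6).
    Divide the congruence (and modulus) by g = 6: 14·t ≡ -10 (mod 1).
    Modulo 1 every t works; take t = 0.
    Then x = 65 + 84·0 = 65, valid modulo lcm(84, 6) = 84: x ≡ 65 (mod 84).
Verify: 65 mod 21 = 2, 65 mod 4 = 1, 65 mod 6 = 5.

x ≡ 65 (mod 84).


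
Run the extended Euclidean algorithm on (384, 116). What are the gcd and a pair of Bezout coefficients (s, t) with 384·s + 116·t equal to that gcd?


Euclidean algorithm on (384, 116) — divide until remainder is 0:
  384 = 3 · 116 + 36
  116 = 3 · 36 + 8
  36 = 4 · 8 + 4
  8 = 2 · 4 + 0
gcd(384, 116) = 4.
Track Bezout coefficients alongside the remainders: start with r₀ = 384 = a·1 + b·0 (s = 1, t = 0) and r₁ = 116 = a·0 + b·1 (s = 0, t = 1); each new remainder r_{k+1} = r_{k-1} − q_k·r_k inherits s_{k+1} = s_{k-1} − q_k·s_k, t_{k+1} = t_{k-1} − q_k·t_k, so r_k = a·s_k + b·t_k at every step:
  q = 3: r = 36, s = 1 − 3·0 = 1, t = 0 − 3·1 = -3  (check: 384·1 + 116·(-3) = 36)
  q = 3: r = 8, s = 0 − 3·1 = -3, t = 1 − 3·(-3) = 10  (check: 384·(-3) + 116·10 = 8)
  q = 4: r = 4, s = 1 − 4·(-3) = 13, t = -3 − 4·10 = -43  (check: 384·13 + 116·(-43) = 4)
The row with r = 4 (the gcd) gives the Bezout coefficients s = 13, t = -43.
Result: 384 · (13) + 116 · (-43) = 4.

gcd(384, 116) = 4; s = 13, t = -43 (check: 384·13 + 116·(-43) = 4).


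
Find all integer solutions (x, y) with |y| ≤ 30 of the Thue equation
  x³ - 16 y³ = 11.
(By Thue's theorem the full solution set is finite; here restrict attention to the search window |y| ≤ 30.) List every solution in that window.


The equation is x³ - 16y³ = 11. For fixed y, x³ = 16·y³ + 11, so a solution requires the RHS to be a perfect cube.
Strategy: iterate y from -30 to 30, compute RHS = 16·y³ + 11, and check whether it is a (positive or negative) perfect cube.
Check small values of y:
  y = 0: RHS = 11 is not a perfect cube.
  y = 1: RHS = 27 = (3)³ ⇒ x = 3 works.
  y = -1: RHS = -5 is not a perfect cube.
  y = 2: RHS = 139 is not a perfect cube.
  y = -2: RHS = -117 is not a perfect cube.
  y = 3: RHS = 443 is not a perfect cube.
  y = -3: RHS = -421 is not a perfect cube.
Continuing the search up to |y| = 30 finds no further solutions beyond those listed.
Collected solutions: (3, 1).

Solutions (with |y| ≤ 30): (3, 1).


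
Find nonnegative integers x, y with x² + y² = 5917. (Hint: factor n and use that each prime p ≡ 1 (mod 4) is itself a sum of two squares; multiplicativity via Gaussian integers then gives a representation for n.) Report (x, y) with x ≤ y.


Step 1: Factor n = 5917 = 61 · 97.
Step 2: Check the mod-4 condition on each prime factor: 61 ≡ 1 (mod 4), exponent 1; 97 ≡ 1 (mod 4), exponent 1.
All primes ≡ 3 (mod 4) appear to even exponent (or don't appear), so by the two-squares theorem n IS expressible as a sum of two squares.
Step 3: Build a representation. Here n = 61 · 97 is a product of primes ≡ 1 (mod 4). Each prime p ≡ 1 (mod 4) is itself a sum of two squares; find a² by testing p − a² for a perfect square:
  61: 61 − 1² = 60, 61 − 2² = 57, 61 − 3² = 52, 61 − 4² = 45, 61 − 5² = 36 = 6² ⇒ 61 = 5² + 6².
  97: 97 − 1² = 96, 97 − 2² = 93, 97 − 3² = 88, 97 − 4² = 81 = 9² ⇒ 97 = 4² + 9².
  Combine using the Brahmagupta–Fibonacci identity (a² + b²)(c² + d²) = (ac − bd)² + (ad + bc)² = (ac + bd)² + (ad − bc)²:
  61 · 97 = 5917: from (5² + 6²)(4² + 9²), take (5·4 − 6·9, 5·9 + 6·4) = (20 − 54, 45 + 24) = (-34, 69); dropping signs (only squares matter) gives (34, 69); check 34² + 69² = 1156 + 4761 = 5917 ✓.
Step 4: Order so x ≤ y and verify: 34² + 69² = 1156 + 4761 = 5917 = n. ✓

n = 5917 = 34² + 69² (one valid representation with x ≤ y).


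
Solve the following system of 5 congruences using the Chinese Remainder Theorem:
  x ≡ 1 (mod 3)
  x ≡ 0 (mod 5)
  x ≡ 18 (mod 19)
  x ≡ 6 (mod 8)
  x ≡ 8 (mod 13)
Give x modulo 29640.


Product of moduli M = 3 · 5 · 19 · 8 · 13 = 29640.
Merge one congruence at a time:
  Start: x ≡ 1 (mod 3).
  Combine with x ≡ 0 (mod 5); new modulus lcm = 15.
    Write x = 1 + 3·t and substitute into x ≡ 0 (mod 5): 3·t ≡ 0 − 1 = -1 (mod 5).
    Reduce coefficients mod 5: 3·t ≡ 4 (mod 5).
    The inverse of 3 mod 5 is 2 (since 3·2 = 6 = 1·5 + 1), so t ≡ 2·4 = 8 ≡ 3 (mod 5).
    Then x = 1 + 3·3 = 10, valid modulo lcm(3, 5) = 15: x ≡ 10 (mod 15).
  Combine with x ≡ 18 (mod 19); new modulus lcm = 285.
    Write x = 10 + 15·t and substitute into x ≡ 18 (mod 19): 15·t ≡ 18 − 10 = 8 (mod 19).
    The inverse of 15 mod 19 is 14 (since 15·14 = 210 = 11·19 + 1), so t ≡ 14·8 = 112 ≡ 17 (mod 19).
    Then x = 10 + 15·17 = 265, valid modulo lcm(15, 19) = 285: x ≡ 265 (mod 285).
  Combine with x ≡ 6 (mod 8); new modulus lcm = 2280.
    Write x = 265 + 285·t and substitute into x ≡ 6 (mod 8): 285·t ≡ 6 − 265 = -259 (mod 8).
    Reduce coefficients mod 8: 5·t ≡ 5 (mod 8).
    The inverse of 5 mod 8 is 5 (since 5·5 = 25 = 3·8 + 1), so t ≡ 5·5 = 25 ≡ 1 (mod 8).
    Then x = 265 + 285·1 = 550, valid modulo lcm(285, 8) = 2280: x ≡ 550 (mod 2280).
  Combine with x ≡ 8 (mod 13); new modulus lcm = 29640.
    Write x = 550 + 2280·t and substitute into x ≡ 8 (mod 13): 2280·t ≡ 8 − 550 = -542 (mod 13).
    Reduce coefficients mod 13: 5·t ≡ 4 (mod 13).
    The inverse of 5 mod 13 is 8 (since 5·8 = 40 = 3·13 + 1), so t ≡ 8·4 = 32 ≡ 6 (mod 13).
    Then x = 550 + 2280·6 = 14230, valid modulo lcm(2280, 13) = 29640: x ≡ 14230 (mod 29640).
Verify against each original: 14230 mod 3 = 1, 14230 mod 5 = 0, 14230 mod 19 = 18, 14230 mod 8 = 6, 14230 mod 13 = 8.

x ≡ 14230 (mod 29640).


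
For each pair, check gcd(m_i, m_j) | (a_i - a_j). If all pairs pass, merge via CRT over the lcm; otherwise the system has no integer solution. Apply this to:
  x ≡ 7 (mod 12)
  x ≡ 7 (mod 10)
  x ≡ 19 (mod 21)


Moduli 12, 10, 21 are not pairwise coprime, so CRT works modulo lcm(m_i) when all pairwise compatibility conditions hold.
Pairwise compatibility: gcd(m_i, m_j) must divide a_i - a_j for every pair.
Merge one congruence at a time:
  Start: x ≡ 7 (mod 12).
  Combine with x ≡ 7 (mod 10): gcd(12, 10) = 2; 7 - 7 = 0, which IS divisible by 2, so compatible.
    Write x = 7 + 12·t and substitute into x ≡ 7 (mod 10): 12·t ≡ 7 − 7 = 0 (mod 10).
    Divide the congruence (and modulus) by g = 2: 6·t ≡ 0 (mod 5).
    Reduce coefficients mod 5: 1·t ≡ 0 (mod 5).
    So t ≡ 0 (mod 5).
    Then x = 7 + 12·0 = 7, valid modulo lcm(12, 10) = 60: x ≡ 7 (mod 60).
  Combine with x ≡ 19 (mod 21): gcd(60, 21) = 3; 19 - 7 = 12, which IS divisible by 3, so compatible.
    Write x = 7 + 60·t and substitute into x ≡ 19 (mod 21): 60·t ≡ 19 − 7 = 12 (mod 21).
    Divide the congruence (and modulus) by g = 3: 20·t ≡ 4 (mod 7).
    Reduce coefficients mod 7: 6·t ≡ 4 (mod 7).
    The inverse of 6 mod 7 is 6 (since 6·6 = 36 = 5·7 + 1), so t ≡ 6·4 = 24 ≡ 3 (mod 7).
    Then x = 7 + 60·3 = 187, valid modulo lcm(60, 21) = 420: x ≡ 187 (mod 420).
Verify: 187 mod 12 = 7, 187 mod 10 = 7, 187 mod 21 = 19.

x ≡ 187 (mod 420).


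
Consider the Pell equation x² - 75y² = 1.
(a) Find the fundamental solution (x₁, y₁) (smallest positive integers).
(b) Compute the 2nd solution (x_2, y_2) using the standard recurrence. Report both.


Step 1: Find the fundamental solution (x₁, y₁) of x² - 75y² = 1.
  Expand √75 as a continued fraction. a₀ = ⌊√75⌋ = 8; iterate m_{k+1} = d_k·a_k − m_k, d_{k+1} = (75 − m_{k+1}²)/d_k, a_{k+1} = ⌊(a₀ + m_{k+1})/d_{k+1}⌋ (starting m₀ = 0, d₀ = 1), with convergents p_k = a_k·p_{k-1} + p_{k-2}, q_k = a_k·q_{k-1} + q_{k-2} (p₋₁ = 1, q₋₁ = 0):
  k = 0: a₀ = 8; p₀/q₀ = 8/1; p₀² − 75·q₀² = 64 − 75 = -11.
  k = 1: m = 8, d = 11, a = ⌊(8 + 8)/11⌋ = 1; p/q = (1·8 + 1)/(1·1 + 0) = 9/1; p² − 75·q² = 81 − 75 = 6.
  k = 2: m = 3, d = 6, a = ⌊(8 + 3)/6⌋ = 1; p/q = (1·9 + 8)/(1·1 + 1) = 17/2; p² − 75·q² = 289 − 300 = -11.
  k = 3: m = 3, d = 11, a = ⌊(8 + 3)/11⌋ = 1; p/q = (1·17 + 9)/(1·2 + 1) = 26/3; p² − 75·q² = 676 − 675 = 1.
  The first convergent with p² − 75·q² = 1 gives the fundamental solution (x₁, y₁) = (26, 3).
Step 2: Apply the recurrence (x_{n+1}, y_{n+1}) = (x₁x_n + 75y₁y_n, x₁y_n + y₁x_n) repeatedly.
  From (x_1, y_1) = (26, 3): x_2 = 26·26 + 75·3·3 = 1351; y_2 = 26·3 + 3·26 = 156.
Step 3: Verify x_2² - 75·y_2² = 1825201 - 1825200 = 1 (should be 1). ✓

(x_1, y_1) = (26, 3); (x_2, y_2) = (1351, 156).


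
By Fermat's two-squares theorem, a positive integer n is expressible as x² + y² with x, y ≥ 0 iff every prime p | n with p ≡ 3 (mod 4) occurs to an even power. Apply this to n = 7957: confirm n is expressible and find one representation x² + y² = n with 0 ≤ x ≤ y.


Step 1: Factor n = 7957 = 73 · 109.
Step 2: Check the mod-4 condition on each prime factor: 73 ≡ 1 (mod 4), exponent 1; 109 ≡ 1 (mod 4), exponent 1.
All primes ≡ 3 (mod 4) appear to even exponent (or don't appear), so by the two-squares theorem n IS expressible as a sum of two squares.
Step 3: Build a representation. Here n = 73 · 109 is a product of primes ≡ 1 (mod 4). Each prime p ≡ 1 (mod 4) is itself a sum of two squares; find a² by testing p − a² for a perfect square:
  73: 73 − 1² = 72, 73 − 2² = 69, 73 − 3² = 64 = 8² ⇒ 73 = 3² + 8².
  109: 109 − 1² = 108, 109 − 2² = 105, 109 − 3² = 100 = 10² ⇒ 109 = 3² + 10².
  Combine using the Brahmagupta–Fibonacci identity (a² + b²)(c² + d²) = (ac − bd)² + (ad + bc)² = (ac + bd)² + (ad − bc)²:
  73 · 109 = 7957: from (3² + 8²)(3² + 10²), take (3·3 − 8·10, 3·10 + 8·3) = (9 − 80, 30 + 24) = (-71, 54); dropping signs (only squares matter) gives (71, 54); check 71² + 54² = 5041 + 2916 = 7957 ✓.
Step 4: Order so x ≤ y and verify: 54² + 71² = 2916 + 5041 = 7957 = n. ✓

n = 7957 = 54² + 71² (one valid representation with x ≤ y).


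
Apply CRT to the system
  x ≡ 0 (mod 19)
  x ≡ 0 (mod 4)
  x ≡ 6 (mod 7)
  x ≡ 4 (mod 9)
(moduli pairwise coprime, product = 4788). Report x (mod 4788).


Product of moduli M = 19 · 4 · 7 · 9 = 4788.
Merge one congruence at a time:
  Start: x ≡ 0 (mod 19).
  Combine with x ≡ 0 (mod 4); new modulus lcm = 76.
    Write x = 0 + 19·t and substitute into x ≡ 0 (mod 4): 19·t ≡ 0 − 0 = 0 (mod 4).
    Reduce coefficients mod 4: 3·t ≡ 0 (mod 4).
    The inverse of 3 mod 4 is 3 (since 3·3 = 9 = 2·4 + 1), so t ≡ 3·0 = 0 ≡ 0 (mod 4).
    Then x = 0 + 19·0 = 0, valid modulo lcm(19, 4) = 76: x ≡ 0 (mod 76).
  Combine with x ≡ 6 (mod 7); new modulus lcm = 532.
    Write x = 0 + 76·t and substitute into x ≡ 6 (mod 7): 76·t ≡ 6 − 0 = 6 (mod 7).
    Reduce coefficients mod 7: 6·t ≡ 6 (mod 7).
    The inverse of 6 mod 7 is 6 (since 6·6 = 36 = 5·7 + 1), so t ≡ 6·6 = 36 ≡ 1 (mod 7).
    Then x = 0 + 76·1 = 76, valid modulo lcm(76, 7) = 532: x ≡ 76 (mod 532).
  Combine with x ≡ 4 (mod 9); new modulus lcm = 4788.
    Write x = 76 + 532·t and substitute into x ≡ 4 (mod 9): 532·t ≡ 4 − 76 = -72 (mod 9).
    Reduce coefficients mod 9: 1·t ≡ 0 (mod 9).
    So t ≡ 0 (mod 9).
    Then x = 76 + 532·0 = 76, valid modulo lcm(532, 9) = 4788: x ≡ 76 (mod 4788).
Verify against each original: 76 mod 19 = 0, 76 mod 4 = 0, 76 mod 7 = 6, 76 mod 9 = 4.

x ≡ 76 (mod 4788).


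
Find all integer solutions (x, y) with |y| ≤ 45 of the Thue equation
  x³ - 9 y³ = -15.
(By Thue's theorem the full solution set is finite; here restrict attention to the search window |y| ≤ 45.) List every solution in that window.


The equation is x³ - 9y³ = -15. For fixed y, x³ = 9·y³ − 15, so a solution requires the RHS to be a perfect cube.
Strategy: iterate y from -45 to 45, compute RHS = 9·y³ − 15, and check whether it is a (positive or negative) perfect cube.
Check small values of y:
  y = 0: RHS = -15 is not a perfect cube.
  y = 1: RHS = -6 is not a perfect cube.
  y = -1: RHS = -24 is not a perfect cube.
  y = 2: RHS = 57 is not a perfect cube.
  y = -2: RHS = -87 is not a perfect cube.
  y = 3: RHS = 228 is not a perfect cube.
  y = -3: RHS = -258 is not a perfect cube.
Continuing the search up to |y| = 45 finds no solutions either.
No (x, y) in the scanned range satisfies the equation.

No integer solutions with |y| ≤ 45.


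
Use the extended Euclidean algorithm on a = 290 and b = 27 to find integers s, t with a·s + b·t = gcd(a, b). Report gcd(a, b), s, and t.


Euclidean algorithm on (290, 27) — divide until remainder is 0:
  290 = 10 · 27 + 20
  27 = 1 · 20 + 7
  20 = 2 · 7 + 6
  7 = 1 · 6 + 1
  6 = 6 · 1 + 0
gcd(290, 27) = 1.
Track Bezout coefficients alongside the remainders: start with r₀ = 290 = a·1 + b·0 (s = 1, t = 0) and r₁ = 27 = a·0 + b·1 (s = 0, t = 1); each new remainder r_{k+1} = r_{k-1} − q_k·r_k inherits s_{k+1} = s_{k-1} − q_k·s_k, t_{k+1} = t_{k-1} − q_k·t_k, so r_k = a·s_k + b·t_k at every step:
  q = 10: r = 20, s = 1 − 10·0 = 1, t = 0 − 10·1 = -10  (check: 290·1 + 27·(-10) = 20)
  q = 1: r = 7, s = 0 − 1·1 = -1, t = 1 − 1·(-10) = 11  (check: 290·(-1) + 27·11 = 7)
  q = 2: r = 6, s = 1 − 2·(-1) = 3, t = -10 − 2·11 = -32  (check: 290·3 + 27·(-32) = 6)
  q = 1: r = 1, s = -1 − 1·3 = -4, t = 11 − 1·(-32) = 43  (check: 290·(-4) + 27·43 = 1)
The row with r = 1 (the gcd) gives the Bezout coefficients s = -4, t = 43.
Result: 290 · (-4) + 27 · (43) = 1.

gcd(290, 27) = 1; s = -4, t = 43 (check: 290·(-4) + 27·43 = 1).


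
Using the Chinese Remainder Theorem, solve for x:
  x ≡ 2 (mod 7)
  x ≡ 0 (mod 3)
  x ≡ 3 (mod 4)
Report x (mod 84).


Moduli 7, 3, 4 are pairwise coprime; by CRT there is a unique solution modulo M = 7 · 3 · 4 = 84.
Solve pairwise, accumulating the modulus:
  Start with x ≡ 2 (mod 7).
  Combine with x ≡ 0 (mod 3): since gcd(7, 3) = 1, we get a unique residue mod 21.
    Write x = 2 + 7·t and substitute into x ≡ 0 (mod 3): 7·t ≡ 0 − 2 = -2 (mod 3).
    Reduce coefficients mod 3: 1·t ≡ 1 (mod 3).
    So t ≡ 1 (mod 3).
    Then x = 2 + 7·1 = 9, valid modulo lcm(7, 3) = 21: x ≡ 9 (mod 21).
  Combine with x ≡ 3 (mod 4): since gcd(21, 4) = 1, we get a unique residue mod 84.
    Write x = 9 + 21·t and substitute into x ≡ 3 (mod 4): 21·t ≡ 3 − 9 = -6 (mod 4).
    Reduce coefficients mod 4: 1·t ≡ 2 (mod 4).
    So t ≡ 2 (mod 4).
    Then x = 9 + 21·2 = 51, valid modulo lcm(21, 4) = 84: x ≡ 51 (mod 84).
Verify: 51 mod 7 = 2 ✓, 51 mod 3 = 0 ✓, 51 mod 4 = 3 ✓.

x ≡ 51 (mod 84).


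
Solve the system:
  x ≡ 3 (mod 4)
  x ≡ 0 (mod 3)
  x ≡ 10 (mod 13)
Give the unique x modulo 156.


Moduli 4, 3, 13 are pairwise coprime; by CRT there is a unique solution modulo M = 4 · 3 · 13 = 156.
Solve pairwise, accumulating the modulus:
  Start with x ≡ 3 (mod 4).
  Combine with x ≡ 0 (mod 3): since gcd(4, 3) = 1, we get a unique residue mod 12.
    Write x = 3 + 4·t and substitute into x ≡ 0 (mod 3): 4·t ≡ 0 − 3 = -3 (mod 3).
    Reduce coefficients mod 3: 1·t ≡ 0 (mod 3).
    So t ≡ 0 (mod 3).
    Then x = 3 + 4·0 = 3, valid modulo lcm(4, 3) = 12: x ≡ 3 (mod 12).
  Combine with x ≡ 10 (mod 13): since gcd(12, 13) = 1, we get a unique residue mod 156.
    Write x = 3 + 12·t and substitute into x ≡ 10 (mod 13): 12·t ≡ 10 − 3 = 7 (mod 13).
    The inverse of 12 mod 13 is 12 (since 12·12 = 144 = 11·13 + 1), so t ≡ 12·7 = 84 ≡ 6 (mod 13).
    Then x = 3 + 12·6 = 75, valid modulo lcm(12, 13) = 156: x ≡ 75 (mod 156).
Verify: 75 mod 4 = 3 ✓, 75 mod 3 = 0 ✓, 75 mod 13 = 10 ✓.

x ≡ 75 (mod 156).
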